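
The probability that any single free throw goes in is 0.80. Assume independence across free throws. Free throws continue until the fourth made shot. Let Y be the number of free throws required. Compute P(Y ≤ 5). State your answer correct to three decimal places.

0.737

Finishing within 5 free throws ⇔ at least 4 successes in the first 5. With X ~ Binomial(5, 0.80), P(Y ≤ 5) = 1 − P(X ≤ 3).
  k=0: C(5,0)·0.80^0·0.20^5 = 0.00032
  k=1: C(5,1)·0.80^1·0.20^4 = 0.00640
  k=2: C(5,2)·0.80^2·0.20^3 = 0.05120
  k=3: C(5,3)·0.80^3·0.20^2 = 0.20480
1 − 0.26272 = 0.73728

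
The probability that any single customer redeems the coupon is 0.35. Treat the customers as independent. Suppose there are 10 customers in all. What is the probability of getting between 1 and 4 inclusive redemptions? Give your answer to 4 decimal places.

0.7380

X ~ Binomial(10, 0.35); P(1 ≤ X ≤ 4) = Σ C(10,k) p^k (1−p)^(10−k) over k:
  k=1: C(10,1)·0.35^1·0.65^9 = 0.072492
  k=2: C(10,2)·0.35^2·0.65^8 = 0.175653
  k=3: C(10,3)·0.35^3·0.65^7 = 0.252220
  k=4: C(10,4)·0.35^4·0.65^6 = 0.237668
Total = 0.738033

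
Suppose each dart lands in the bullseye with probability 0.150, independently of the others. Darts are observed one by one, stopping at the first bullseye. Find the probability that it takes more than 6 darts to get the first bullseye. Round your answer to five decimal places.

0.37715

Y = number of darts to the first success; geometric, p = 0.15.
P(Y > 6) = P(first 6 all fail) = (1−p)^6 = 0.3771495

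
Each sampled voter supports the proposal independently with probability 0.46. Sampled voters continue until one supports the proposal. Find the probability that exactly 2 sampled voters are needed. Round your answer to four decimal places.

0.2484

Geometric (trials to first success), p = 0.46.
P(Y = 2) = (1−p)^1 · p = 0.54 · 0.46 = 0.248400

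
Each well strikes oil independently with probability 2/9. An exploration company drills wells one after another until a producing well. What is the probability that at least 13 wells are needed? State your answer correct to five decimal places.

0.04901

Y = number of wells to the first success; geometric, p = 0.222222.
P(Y > 12) = P(first 12 all fail) = (1−p)^12 = 0.0490079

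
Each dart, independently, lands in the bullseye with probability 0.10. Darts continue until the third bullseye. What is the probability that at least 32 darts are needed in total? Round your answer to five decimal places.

0.38859

Needing more than 31 darts ⇔ fewer than 3 successes in the first 31. With X ~ Binomial(31, 0.10), P(Y > 31) = P(X ≤ 2).
  k=0: C(31,0)·0.10^0·0.90^31 = 0.0381520
  k=1: C(31,1)·0.10^1·0.90^30 = 0.1314126
  k=2: C(31,2)·0.10^2·0.90^29 = 0.2190210
P(X ≤ 2) = 0.3885856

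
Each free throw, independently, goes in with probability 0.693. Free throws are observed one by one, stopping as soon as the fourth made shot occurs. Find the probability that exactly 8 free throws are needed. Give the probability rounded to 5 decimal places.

0.07171

Y = trial on which the fourth success occurs; negative binomial, r=4, p=0.693.
P(Y=8) = C(7,3) · p^4 · (1−p)^4
= 35 · 0.23064 · 0.0088829 = 0.0717058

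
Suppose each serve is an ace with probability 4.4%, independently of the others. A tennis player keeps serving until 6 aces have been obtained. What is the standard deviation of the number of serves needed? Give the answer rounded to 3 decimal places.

Y = total serves until the sixth success; negative binomial with r=6, p=0.044.
SD(Y) = √[r(1−p)/p²] = √(2962.80992) = 54.43170

54.432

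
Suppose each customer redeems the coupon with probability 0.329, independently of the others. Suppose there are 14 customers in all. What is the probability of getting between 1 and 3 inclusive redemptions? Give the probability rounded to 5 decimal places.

X ~ Binomial(14, 0.329); P(1 ≤ X ≤ 3) = Σ C(14,k) p^k (1−p)^(14−k) over k:
  k=1: C(14,1)·0.329^1·0.671^13 = 0.0257464
  k=2: C(14,2)·0.329^2·0.671^12 = 0.0820547
  k=3: C(14,3)·0.329^3·0.671^11 = 0.1609299
Total = 0.2687310

0.26873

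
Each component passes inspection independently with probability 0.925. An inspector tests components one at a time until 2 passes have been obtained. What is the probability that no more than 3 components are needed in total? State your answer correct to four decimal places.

0.9840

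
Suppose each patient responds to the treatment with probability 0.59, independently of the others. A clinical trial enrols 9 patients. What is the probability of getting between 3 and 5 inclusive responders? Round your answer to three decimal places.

X ~ Binomial(9, 0.59); P(3 ≤ X ≤ 5) = Σ C(9,k) p^k (1−p)^(9−k) over k:
  k=3: C(9,3)·0.59^3·0.41^6 = 0.08195
  k=4: C(9,4)·0.59^4·0.41^5 = 0.17689
  k=5: C(9,5)·0.59^5·0.41^4 = 0.25455
Total = 0.51338

0.513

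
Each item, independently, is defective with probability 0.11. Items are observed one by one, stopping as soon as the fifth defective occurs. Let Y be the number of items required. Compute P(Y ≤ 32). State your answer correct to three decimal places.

0.273

Finishing within 32 items ⇔ at least 5 successes in the first 32. With X ~ Binomial(32, 0.11), P(Y ≤ 32) = 1 − P(X ≤ 4).
  k=0: C(32,0)·0.11^0·0.89^32 = 0.02401
  k=1: C(32,1)·0.11^1·0.89^31 = 0.09498
  k=2: C(32,2)·0.11^2·0.89^30 = 0.18196
  k=3: C(32,3)·0.11^3·0.89^29 = 0.22489
  k=4: C(32,4)·0.11^4·0.89^28 = 0.20152
1 − 0.72736 = 0.27264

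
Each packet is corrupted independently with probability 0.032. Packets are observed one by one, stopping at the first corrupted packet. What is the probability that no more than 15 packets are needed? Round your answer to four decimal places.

0.3861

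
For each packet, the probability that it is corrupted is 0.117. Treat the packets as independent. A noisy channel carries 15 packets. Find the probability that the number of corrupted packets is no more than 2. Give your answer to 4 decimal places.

X ~ Binomial(15, 0.117); P(X ≤ 2) = Σ C(15,k) p^k (1−p)^(15−k) over k:
  k=0: C(15,0)·0.117^0·0.883^15 = 0.154672
  k=1: C(15,1)·0.117^1·0.883^14 = 0.307416
  k=2: C(15,2)·0.117^2·0.883^13 = 0.285135
Total = 0.747223

0.7472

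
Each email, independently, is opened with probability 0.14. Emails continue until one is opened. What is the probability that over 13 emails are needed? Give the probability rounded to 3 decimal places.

0.141

Y = number of emails to the first success; geometric, p = 0.14.
P(Y > 13) = P(first 13 all fail) = (1−p)^13 = 0.14076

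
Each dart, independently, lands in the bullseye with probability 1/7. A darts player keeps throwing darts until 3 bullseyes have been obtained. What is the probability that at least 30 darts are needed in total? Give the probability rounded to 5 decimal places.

0.19580

Needing more than 29 darts ⇔ fewer than 3 successes in the first 29. With X ~ Binomial(29, 0.142857), P(Y > 29) = P(X ≤ 2).
  k=0: C(29,0)·0.142857^0·0.857143^29 = 0.0114431
  k=1: C(29,1)·0.142857^1·0.857143^28 = 0.0553082
  k=2: C(29,2)·0.142857^2·0.857143^27 = 0.1290526
P(X ≤ 2) = 0.1958039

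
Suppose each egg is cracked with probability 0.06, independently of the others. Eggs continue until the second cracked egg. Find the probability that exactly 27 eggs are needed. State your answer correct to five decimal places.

Y = trial on which the second success occurs; negative binomial, r=2, p=0.06.
P(Y=27) = C(26,1) · p^2 · (1−p)^25
= 26 · 0.0036 · 0.21291 = 0.0199284

0.01993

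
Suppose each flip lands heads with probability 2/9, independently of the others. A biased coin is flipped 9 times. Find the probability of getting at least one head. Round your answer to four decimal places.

P(at least one) = 1 − P(none) = 1 − (1 − 0.222222)^9
= 1 − 0.104160 = 0.895840

0.8958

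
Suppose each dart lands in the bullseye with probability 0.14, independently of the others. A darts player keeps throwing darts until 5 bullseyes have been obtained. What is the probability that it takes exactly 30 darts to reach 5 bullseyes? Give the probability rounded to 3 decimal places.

Y = trial on which the fifth success occurs; negative binomial, r=5, p=0.14.
P(Y=30) = C(29,4) · p^5 · (1−p)^25
= 23751 · 5.3782e-05 · 0.023039 = 0.02943

0.029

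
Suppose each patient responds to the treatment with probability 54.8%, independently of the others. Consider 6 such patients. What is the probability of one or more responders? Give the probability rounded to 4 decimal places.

0.9915

P(at least one) = 1 − P(none) = 1 − (1 − 0.548)^6
= 1 − 0.008528 = 0.991472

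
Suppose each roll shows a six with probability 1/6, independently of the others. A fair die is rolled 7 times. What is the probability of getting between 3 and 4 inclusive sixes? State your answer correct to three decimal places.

X ~ Binomial(7, 0.166667); P(3 ≤ X ≤ 4) = Σ C(7,k) p^k (1−p)^(7−k) over k:
  k=3: C(7,3)·0.166667^3·0.833333^4 = 0.07814
  k=4: C(7,4)·0.166667^4·0.833333^3 = 0.01563
Total = 0.09377

0.094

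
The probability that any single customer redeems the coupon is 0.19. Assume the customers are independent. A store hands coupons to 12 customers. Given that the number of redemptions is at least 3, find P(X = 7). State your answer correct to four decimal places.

0.0061

X ~ Binomial(12, 0.19). Want P(X=7 | X≥3) = P(X=7) / P(X≥3).
P(X=7) = C(12,7)·0.19^7·0.81^5 = 0.002468
P(X≥3) = 1 − 0.079766 − 0.224528 − 0.289669 = 0.406037
Ratio = 0.002468 / 0.406037 = 0.006079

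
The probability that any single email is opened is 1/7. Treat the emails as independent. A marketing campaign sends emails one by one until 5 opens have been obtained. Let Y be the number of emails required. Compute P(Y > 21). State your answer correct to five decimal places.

Needing more than 21 emails ⇔ fewer than 5 successes in the first 21. With X ~ Binomial(21, 0.142857), P(Y > 21) = P(X ≤ 4).
  k=0: C(21,0)·0.142857^0·0.857143^21 = 0.0392751
  k=1: C(21,1)·0.142857^1·0.857143^20 = 0.1374629
  k=2: C(21,2)·0.142857^2·0.857143^19 = 0.2291048
  k=3: C(21,3)·0.142857^3·0.857143^18 = 0.2418329
  k=4: C(21,4)·0.142857^4·0.857143^17 = 0.1813746
P(X ≤ 4) = 0.8290503

0.82905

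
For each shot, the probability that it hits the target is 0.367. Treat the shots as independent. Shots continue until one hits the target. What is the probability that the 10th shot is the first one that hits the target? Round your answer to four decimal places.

Geometric (trials to first success), p = 0.367.
P(Y = 10) = (1−p)^9 · p = 0.016317 · 0.367 = 0.005988

0.0060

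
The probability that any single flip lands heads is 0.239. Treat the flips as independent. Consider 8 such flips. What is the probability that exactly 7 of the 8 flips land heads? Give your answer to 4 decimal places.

X ~ Binomial(n=8, p=0.239).
P(X=7) = C(8,7) · p^7 · (1−p)^1
= 8 · 4.4544e-05 · 0.761 = 0.000271

0.0003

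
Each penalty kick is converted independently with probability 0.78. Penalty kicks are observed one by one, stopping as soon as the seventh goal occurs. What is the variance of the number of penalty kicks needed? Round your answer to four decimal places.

Y = total penalty kicks until the seventh success; negative binomial with r=7, p=0.78.
Var(Y) = r(1−p)/p² = 7·0.22 / 0.78² = 2.531229

2.5312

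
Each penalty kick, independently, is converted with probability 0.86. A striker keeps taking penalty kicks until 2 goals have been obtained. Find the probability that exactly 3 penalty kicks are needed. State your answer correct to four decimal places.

Y = trial on which the second success occurs; negative binomial, r=2, p=0.86.
P(Y=3) = C(2,1) · p^2 · (1−p)^1
= 2 · 0.7396 · 0.14 = 0.207088

0.2071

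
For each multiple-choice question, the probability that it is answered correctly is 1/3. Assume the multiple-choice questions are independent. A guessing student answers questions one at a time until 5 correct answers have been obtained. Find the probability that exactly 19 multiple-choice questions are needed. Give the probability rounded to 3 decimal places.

0.043

Y = trial on which the fifth success occurs; negative binomial, r=5, p=0.333333.
P(Y=19) = C(18,4) · p^5 · (1−p)^14
= 3060 · 0.0041152 · 0.0034255 = 0.04314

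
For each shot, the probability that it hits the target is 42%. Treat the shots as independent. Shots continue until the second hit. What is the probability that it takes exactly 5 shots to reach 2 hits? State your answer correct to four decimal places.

0.1377

Y = trial on which the second success occurs; negative binomial, r=2, p=0.42.
P(Y=5) = C(4,1) · p^2 · (1−p)^3
= 4 · 0.1764 · 0.19511 = 0.137671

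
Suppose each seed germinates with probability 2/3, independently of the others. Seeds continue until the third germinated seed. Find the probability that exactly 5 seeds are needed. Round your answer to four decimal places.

0.1975

Y = trial on which the third success occurs; negative binomial, r=3, p=0.666667.
P(Y=5) = C(4,2) · p^3 · (1−p)^2
= 6 · 0.2963 · 0.11111 = 0.197531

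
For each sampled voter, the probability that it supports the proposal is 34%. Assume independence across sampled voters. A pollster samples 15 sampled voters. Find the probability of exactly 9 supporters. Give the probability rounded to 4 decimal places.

0.0251

X ~ Binomial(n=15, p=0.34).
P(X=9) = C(15,9) · p^9 · (1−p)^6
= 5005 · 6.0717e-05 · 0.082654 = 0.025118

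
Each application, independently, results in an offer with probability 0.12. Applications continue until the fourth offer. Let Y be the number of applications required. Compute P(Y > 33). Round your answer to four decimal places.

Needing more than 33 applications ⇔ fewer than 4 successes in the first 33. With X ~ Binomial(33, 0.12), P(Y > 33) = P(X ≤ 3).
  k=0: C(33,0)·0.12^0·0.88^33 = 0.014721
  k=1: C(33,1)·0.12^1·0.88^32 = 0.066243
  k=2: C(33,2)·0.12^2·0.88^31 = 0.144530
  k=3: C(33,3)·0.12^3·0.88^30 = 0.203656
P(X ≤ 3) = 0.429151

0.4292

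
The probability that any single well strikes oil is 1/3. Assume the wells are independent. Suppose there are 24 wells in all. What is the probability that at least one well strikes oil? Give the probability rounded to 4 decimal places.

0.9999

P(at least one) = 1 − P(none) = 1 − (1 − 0.333333)^24
= 1 − 0.000059 = 0.999941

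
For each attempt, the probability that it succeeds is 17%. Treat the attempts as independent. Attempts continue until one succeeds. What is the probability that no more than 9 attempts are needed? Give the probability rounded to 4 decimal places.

Y = number of attempts to the first success; geometric, p = 0.17.
P(Y ≤ 9) = 1 − (1−p)^9 = 1 − 0.186940 = 0.813060

0.8131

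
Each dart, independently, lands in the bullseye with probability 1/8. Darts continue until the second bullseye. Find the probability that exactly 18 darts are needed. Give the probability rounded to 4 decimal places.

0.0314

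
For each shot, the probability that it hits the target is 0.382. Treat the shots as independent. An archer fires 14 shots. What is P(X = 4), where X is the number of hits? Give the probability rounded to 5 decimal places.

0.17321

X ~ Binomial(n=14, p=0.382).
P(X=4) = C(14,4) · p^4 · (1−p)^10
= 1001 · 0.021294 · 0.0081261 = 0.1732097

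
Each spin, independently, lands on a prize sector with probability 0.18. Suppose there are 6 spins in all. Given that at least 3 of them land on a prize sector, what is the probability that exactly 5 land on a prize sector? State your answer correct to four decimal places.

0.0123

X ~ Binomial(6, 0.18). Want P(X=5 | X≥3) = P(X=5) / P(X≥3).
P(X=5) = C(6,5)·0.18^5·0.82^1 = 0.000930
P(X≥3) = 1 − 0.304007 − 0.400399 − 0.219731 = 0.075863
Ratio = 0.000930 / 0.075863 = 0.012255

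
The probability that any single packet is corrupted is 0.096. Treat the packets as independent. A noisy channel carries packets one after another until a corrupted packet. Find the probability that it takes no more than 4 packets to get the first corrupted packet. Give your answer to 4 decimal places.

0.3322

Y = number of packets to the first success; geometric, p = 0.096.
P(Y ≤ 4) = 1 − (1−p)^4 = 1 − 0.667842 = 0.332158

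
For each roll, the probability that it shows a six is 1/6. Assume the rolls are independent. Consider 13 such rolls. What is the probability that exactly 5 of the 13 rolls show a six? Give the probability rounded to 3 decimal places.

0.038

X ~ Binomial(n=13, p=0.166667).
P(X=5) = C(13,5) · p^5 · (1−p)^8
= 1287 · 0.0001286 · 0.23257 = 0.03849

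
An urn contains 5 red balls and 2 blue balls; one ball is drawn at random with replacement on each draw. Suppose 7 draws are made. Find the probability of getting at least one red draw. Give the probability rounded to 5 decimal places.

0.99984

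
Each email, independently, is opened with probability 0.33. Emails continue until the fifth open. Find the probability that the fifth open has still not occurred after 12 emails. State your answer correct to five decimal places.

Needing more than 12 emails ⇔ fewer than 5 successes in the first 12. With X ~ Binomial(12, 0.33), P(Y > 12) = P(X ≤ 4).
  k=0: C(12,0)·0.33^0·0.67^12 = 0.0081827
  k=1: C(12,1)·0.33^1·0.67^11 = 0.0483635
  k=2: C(12,2)·0.33^2·0.67^10 = 0.1310146
  k=3: C(12,3)·0.33^3·0.67^9 = 0.2150987
  k=4: C(12,4)·0.33^4·0.67^8 = 0.2383743
P(X ≤ 4) = 0.6410338

0.64103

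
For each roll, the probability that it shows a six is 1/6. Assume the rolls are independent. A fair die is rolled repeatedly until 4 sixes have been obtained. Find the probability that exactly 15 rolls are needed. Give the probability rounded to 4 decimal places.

Y = trial on which the fourth success occurs; negative binomial, r=4, p=0.166667.
P(Y=15) = C(14,3) · p^4 · (1−p)^11
= 364 · 0.0007716 · 0.13459 = 0.037801

0.0378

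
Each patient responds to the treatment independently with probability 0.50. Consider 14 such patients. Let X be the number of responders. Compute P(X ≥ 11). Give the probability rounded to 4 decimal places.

0.0287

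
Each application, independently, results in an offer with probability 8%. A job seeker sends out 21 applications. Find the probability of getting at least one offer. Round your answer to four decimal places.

0.8264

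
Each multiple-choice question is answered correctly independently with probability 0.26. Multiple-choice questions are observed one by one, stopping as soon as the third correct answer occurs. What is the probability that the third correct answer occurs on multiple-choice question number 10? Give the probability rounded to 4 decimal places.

0.0769

Y = trial on which the third success occurs; negative binomial, r=3, p=0.26.
P(Y=10) = C(9,2) · p^3 · (1−p)^7
= 36 · 0.017576 · 0.12151 = 0.076886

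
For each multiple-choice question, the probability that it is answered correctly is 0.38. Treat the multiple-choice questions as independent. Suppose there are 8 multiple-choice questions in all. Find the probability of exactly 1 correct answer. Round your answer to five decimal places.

X ~ Binomial(n=8, p=0.38).
P(X=1) = C(8,1) · p^1 · (1−p)^7
= 8 · 0.38 · 0.035216 = 0.1070571

0.10706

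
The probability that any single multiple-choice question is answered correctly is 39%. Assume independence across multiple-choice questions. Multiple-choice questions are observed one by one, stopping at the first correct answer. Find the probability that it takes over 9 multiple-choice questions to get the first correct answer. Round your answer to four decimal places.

0.0117

Y = number of multiple-choice questions to the first success; geometric, p = 0.39.
P(Y > 9) = P(first 9 all fail) = (1−p)^9 = 0.011694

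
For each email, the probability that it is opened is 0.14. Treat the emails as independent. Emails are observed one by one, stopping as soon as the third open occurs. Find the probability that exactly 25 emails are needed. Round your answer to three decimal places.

Y = trial on which the third success occurs; negative binomial, r=3, p=0.14.
P(Y=25) = C(24,2) · p^3 · (1−p)^22
= 276 · 0.002744 · 0.036221 = 0.02743

0.027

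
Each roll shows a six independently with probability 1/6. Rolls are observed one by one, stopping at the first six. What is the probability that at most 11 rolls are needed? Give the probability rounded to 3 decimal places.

0.865

Y = number of rolls to the first success; geometric, p = 0.166667.
P(Y ≤ 11) = 1 − (1−p)^11 = 1 − 0.13459 = 0.86541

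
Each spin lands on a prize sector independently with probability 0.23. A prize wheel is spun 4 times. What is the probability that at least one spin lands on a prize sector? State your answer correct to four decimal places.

0.6485

P(at least one) = 1 − P(none) = 1 − (1 − 0.23)^4
= 1 − 0.351530 = 0.648470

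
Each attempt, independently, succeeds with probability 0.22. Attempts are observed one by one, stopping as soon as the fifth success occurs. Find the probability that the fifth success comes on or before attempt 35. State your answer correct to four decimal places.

0.9103

Finishing within 35 attempts ⇔ at least 5 successes in the first 35. With X ~ Binomial(35, 0.22), P(Y ≤ 35) = 1 − P(X ≤ 4).
  k=0: C(35,0)·0.22^0·0.78^35 = 0.000167
  k=1: C(35,1)·0.22^1·0.78^34 = 0.001651
  k=2: C(35,2)·0.22^2·0.78^33 = 0.007916
  k=3: C(35,3)·0.22^3·0.78^32 = 0.024559
  k=4: C(35,4)·0.22^4·0.78^31 = 0.055414
1 − 0.089707 = 0.910293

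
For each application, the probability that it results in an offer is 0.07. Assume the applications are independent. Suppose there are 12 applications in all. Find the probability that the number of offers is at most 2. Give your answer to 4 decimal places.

0.9532

X ~ Binomial(12, 0.07); P(X ≤ 2) = Σ C(12,k) p^k (1−p)^(12−k) over k:
  k=0: C(12,0)·0.07^0·0.93^12 = 0.418596
  k=1: C(12,1)·0.07^1·0.93^11 = 0.378087
  k=2: C(12,2)·0.07^2·0.93^10 = 0.156520
Total = 0.953203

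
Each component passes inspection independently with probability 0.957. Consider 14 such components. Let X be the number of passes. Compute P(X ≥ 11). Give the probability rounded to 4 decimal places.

X ~ Binomial(14, 0.957); P(X ≥ 11) = Σ C(14,k) p^k (1−p)^(14−k) over k:
  k=11: C(14,11)·0.957^11·0.043^3 = 0.017846
  k=12: C(14,12)·0.957^12·0.043^2 = 0.099294
  k=13: C(14,13)·0.957^13·0.043^1 = 0.339979
  k=14: C(14,14)·0.957^14·0.043^0 = 0.540464
Total = 0.997583

0.9976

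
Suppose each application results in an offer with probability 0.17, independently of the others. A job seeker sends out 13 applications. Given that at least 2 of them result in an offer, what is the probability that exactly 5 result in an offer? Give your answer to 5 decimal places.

X ~ Binomial(13, 0.17). Want P(X=5 | X≥2) = P(X=5) / P(X≥2).
P(X=5) = C(13,5)·0.17^5·0.83^8 = 0.0411574
P(X≥2) = 1 − 0.0887187 − 0.2362269 = 0.6750544
Ratio = 0.0411574 / 0.6750544 = 0.0609690

0.06097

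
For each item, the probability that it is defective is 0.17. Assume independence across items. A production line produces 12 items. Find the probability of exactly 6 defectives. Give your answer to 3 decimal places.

0.007

X ~ Binomial(n=12, p=0.17).
P(X=6) = C(12,6) · p^6 · (1−p)^6
= 924 · 2.4138e-05 · 0.32694 = 0.00729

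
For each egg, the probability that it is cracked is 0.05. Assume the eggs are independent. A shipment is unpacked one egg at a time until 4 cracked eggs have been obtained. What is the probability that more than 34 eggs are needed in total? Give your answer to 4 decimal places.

0.9119

Needing more than 34 eggs ⇔ fewer than 4 successes in the first 34. With X ~ Binomial(34, 0.05), P(Y > 34) = P(X ≤ 3).
  k=0: C(34,0)·0.05^0·0.95^34 = 0.174825
  k=1: C(34,1)·0.05^1·0.95^33 = 0.312844
  k=2: C(34,2)·0.05^2·0.95^32 = 0.271680
  k=3: C(34,3)·0.05^3·0.95^31 = 0.152522
P(X ≤ 3) = 0.911871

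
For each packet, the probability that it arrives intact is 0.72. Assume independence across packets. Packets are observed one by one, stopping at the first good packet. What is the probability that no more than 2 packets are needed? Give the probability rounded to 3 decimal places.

0.922

Y = number of packets to the first success; geometric, p = 0.72.
P(Y ≤ 2) = 1 − (1−p)^2 = 1 − 0.07840 = 0.92160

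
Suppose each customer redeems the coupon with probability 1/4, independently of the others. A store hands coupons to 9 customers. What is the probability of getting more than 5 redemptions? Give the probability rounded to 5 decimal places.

0.00999

X ~ Binomial(9, 0.25); P(X ≥ 6) = Σ C(9,k) p^k (1−p)^(9−k) over k:
  k=6: C(9,6)·0.25^6·0.75^3 = 0.0086517
  k=7: C(9,7)·0.25^7·0.75^2 = 0.0012360
  k=8: C(9,8)·0.25^8·0.75^1 = 0.0001030
  k=9: C(9,9)·0.25^9·0.75^0 = 0.0000038
Total = 0.0099945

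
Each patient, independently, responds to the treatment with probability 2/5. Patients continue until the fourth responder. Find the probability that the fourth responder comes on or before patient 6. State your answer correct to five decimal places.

Finishing within 6 patients ⇔ at least 4 successes in the first 6. With X ~ Binomial(6, 0.40), P(Y ≤ 6) = 1 − P(X ≤ 3).
  k=0: C(6,0)·0.40^0·0.60^6 = 0.0466560
  k=1: C(6,1)·0.40^1·0.60^5 = 0.1866240
  k=2: C(6,2)·0.40^2·0.60^4 = 0.3110400
  k=3: C(6,3)·0.40^3·0.60^3 = 0.2764800
1 − 0.8208000 = 0.1792000

0.17920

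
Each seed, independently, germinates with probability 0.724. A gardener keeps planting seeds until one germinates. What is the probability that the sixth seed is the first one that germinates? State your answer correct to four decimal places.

0.0012

Geometric (trials to first success), p = 0.724.
P(Y = 6) = (1−p)^5 · p = 0.0016016 · 0.724 = 0.001160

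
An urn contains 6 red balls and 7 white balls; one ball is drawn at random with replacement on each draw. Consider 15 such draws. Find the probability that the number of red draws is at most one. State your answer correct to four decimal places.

X ~ Binomial(15, 0.461538); P(X ≤ 1) = Σ C(15,k) p^k (1−p)^(15−k) over k:
  k=0: C(15,0)·0.461538^0·0.538462^15 = 0.000093
  k=1: C(15,1)·0.461538^1·0.538462^14 = 0.001193
Total = 0.001285

0.0013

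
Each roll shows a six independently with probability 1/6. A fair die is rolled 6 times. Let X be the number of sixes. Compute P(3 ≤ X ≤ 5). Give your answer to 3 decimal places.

0.062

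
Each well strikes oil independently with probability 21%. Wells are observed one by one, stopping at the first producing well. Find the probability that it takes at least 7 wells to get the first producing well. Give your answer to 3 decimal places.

Y = number of wells to the first success; geometric, p = 0.21.
P(Y > 6) = P(first 6 all fail) = (1−p)^6 = 0.24309

0.243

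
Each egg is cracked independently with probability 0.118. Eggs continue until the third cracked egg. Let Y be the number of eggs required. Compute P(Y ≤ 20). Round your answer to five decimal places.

Finishing within 20 eggs ⇔ at least 3 successes in the first 20. With X ~ Binomial(20, 0.118), P(Y ≤ 20) = 1 − P(X ≤ 2).
  k=0: C(20,0)·0.118^0·0.882^20 = 0.0811655
  k=1: C(20,1)·0.118^1·0.882^19 = 0.2171776
  k=2: C(20,2)·0.118^2·0.882^18 = 0.2760274
1 − 0.5743706 = 0.4256294

0.42563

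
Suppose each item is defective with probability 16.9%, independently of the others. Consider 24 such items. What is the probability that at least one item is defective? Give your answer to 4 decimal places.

P(at least one) = 1 − P(none) = 1 − (1 − 0.169)^24
= 1 − 0.011760 = 0.988240

0.9882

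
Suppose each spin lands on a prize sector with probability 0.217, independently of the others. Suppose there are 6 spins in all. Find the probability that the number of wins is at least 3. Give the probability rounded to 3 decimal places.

0.121

X ~ Binomial(6, 0.217); P(X ≥ 3) = Σ C(6,k) p^k (1−p)^(6−k) over k:
  k=3: C(6,3)·0.217^3·0.783^3 = 0.09811
  k=4: C(6,4)·0.217^4·0.783^2 = 0.02039
  k=5: C(6,5)·0.217^5·0.783^1 = 0.00226
  k=6: C(6,6)·0.217^6·0.783^0 = 0.00010
Total = 0.12086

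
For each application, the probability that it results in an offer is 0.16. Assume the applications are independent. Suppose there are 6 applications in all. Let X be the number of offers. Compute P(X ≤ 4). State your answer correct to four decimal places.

X ~ Binomial(6, 0.16); P(X ≤ 4) = Σ C(6,k) p^k (1−p)^(6−k) over k:
  k=0: C(6,0)·0.16^0·0.84^6 = 0.351298
  k=1: C(6,1)·0.16^1·0.84^5 = 0.401483
  k=2: C(6,2)·0.16^2·0.84^4 = 0.191183
  k=3: C(6,3)·0.16^3·0.84^3 = 0.048554
  k=4: C(6,4)·0.16^4·0.84^2 = 0.006936
Total = 0.999455

0.9995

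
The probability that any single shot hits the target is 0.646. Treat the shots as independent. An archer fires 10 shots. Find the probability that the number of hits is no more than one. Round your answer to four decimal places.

0.0006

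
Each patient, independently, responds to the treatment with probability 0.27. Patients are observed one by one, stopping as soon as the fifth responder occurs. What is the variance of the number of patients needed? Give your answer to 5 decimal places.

50.06859

Y = total patients until the fifth success; negative binomial with r=5, p=0.27.
Var(Y) = r(1−p)/p² = 5·0.73 / 0.27² = 50.0685871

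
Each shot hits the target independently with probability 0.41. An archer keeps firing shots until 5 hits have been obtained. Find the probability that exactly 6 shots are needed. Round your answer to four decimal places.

Y = trial on which the fifth success occurs; negative binomial, r=5, p=0.41.
P(Y=6) = C(5,4) · p^5 · (1−p)^1
= 5 · 0.011586 · 0.59 = 0.034178

0.0342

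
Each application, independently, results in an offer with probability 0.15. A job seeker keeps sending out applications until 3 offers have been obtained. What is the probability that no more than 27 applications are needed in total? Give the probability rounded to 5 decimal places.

Finishing within 27 applications ⇔ at least 3 successes in the first 27. With X ~ Binomial(27, 0.15), P(Y ≤ 27) = 1 − P(X ≤ 2).
  k=0: C(27,0)·0.15^0·0.85^27 = 0.0124254
  k=1: C(27,1)·0.15^1·0.85^26 = 0.0592035
  k=2: C(27,2)·0.15^2·0.85^25 = 0.1358197
1 − 0.2074486 = 0.7925514

0.79255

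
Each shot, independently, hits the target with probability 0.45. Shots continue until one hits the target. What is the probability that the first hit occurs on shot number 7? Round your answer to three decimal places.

0.012

Geometric (trials to first success), p = 0.45.
P(Y = 7) = (1−p)^6 · p = 0.027681 · 0.45 = 0.01246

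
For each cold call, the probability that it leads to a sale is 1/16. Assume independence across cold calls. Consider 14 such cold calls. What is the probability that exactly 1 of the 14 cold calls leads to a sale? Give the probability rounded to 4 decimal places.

X ~ Binomial(n=14, p=0.0625).
P(X=1) = C(14,1) · p^1 · (1−p)^13
= 14 · 0.0625 · 0.43214 = 0.378124

0.3781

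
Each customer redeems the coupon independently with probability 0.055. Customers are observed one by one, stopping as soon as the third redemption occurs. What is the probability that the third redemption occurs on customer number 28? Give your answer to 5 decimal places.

Y = trial on which the third success occurs; negative binomial, r=3, p=0.055.
P(Y=28) = C(27,2) · p^3 · (1−p)^25
= 351 · 0.00016637 · 0.24311 = 0.0141968

0.01420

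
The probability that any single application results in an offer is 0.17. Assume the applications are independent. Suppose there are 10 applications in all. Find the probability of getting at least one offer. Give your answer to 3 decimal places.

0.845

P(at least one) = 1 − P(none) = 1 − (1 − 0.17)^10
= 1 − 0.15516 = 0.84484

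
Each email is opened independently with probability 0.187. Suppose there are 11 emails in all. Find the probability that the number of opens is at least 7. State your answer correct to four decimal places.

0.0013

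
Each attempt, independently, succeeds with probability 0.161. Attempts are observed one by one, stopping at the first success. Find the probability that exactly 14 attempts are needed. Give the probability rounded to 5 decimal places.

Geometric (trials to first success), p = 0.161.
P(Y = 14) = (1−p)^13 · p = 0.10207 · 0.161 = 0.0164335

0.01643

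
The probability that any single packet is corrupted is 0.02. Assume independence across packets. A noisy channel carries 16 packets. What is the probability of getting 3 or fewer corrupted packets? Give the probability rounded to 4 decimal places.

0.9998

X ~ Binomial(16, 0.02); P(X ≤ 3) = Σ C(16,k) p^k (1−p)^(16−k) over k:
  k=0: C(16,0)·0.02^0·0.98^16 = 0.723798
  k=1: C(16,1)·0.02^1·0.98^15 = 0.236342
  k=2: C(16,2)·0.02^2·0.98^14 = 0.036175
  k=3: C(16,3)·0.02^3·0.98^13 = 0.003445
Total = 0.999760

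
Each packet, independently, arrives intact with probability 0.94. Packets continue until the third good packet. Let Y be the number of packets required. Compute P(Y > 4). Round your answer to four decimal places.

0.0199

Needing more than 4 packets ⇔ fewer than 3 successes in the first 4. With X ~ Binomial(4, 0.94), P(Y > 4) = P(X ≤ 2).
  k=0: C(4,0)·0.94^0·0.06^4 = 0.000013
  k=1: C(4,1)·0.94^1·0.06^3 = 0.000812
  k=2: C(4,2)·0.94^2·0.06^2 = 0.019086
P(X ≤ 2) = 0.019911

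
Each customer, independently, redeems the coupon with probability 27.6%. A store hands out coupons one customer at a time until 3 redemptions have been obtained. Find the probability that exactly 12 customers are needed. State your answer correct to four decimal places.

0.0632

Y = trial on which the third success occurs; negative binomial, r=3, p=0.276.
P(Y=12) = C(11,2) · p^3 · (1−p)^9
= 55 · 0.021025 · 0.054657 = 0.063203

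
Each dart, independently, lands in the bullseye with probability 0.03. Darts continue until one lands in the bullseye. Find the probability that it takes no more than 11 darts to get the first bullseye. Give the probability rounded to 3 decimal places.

0.285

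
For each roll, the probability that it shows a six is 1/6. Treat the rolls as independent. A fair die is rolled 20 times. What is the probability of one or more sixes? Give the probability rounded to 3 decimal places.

0.974

P(at least one) = 1 − P(none) = 1 − (1 − 0.166667)^20
= 1 − 0.02608 = 0.97392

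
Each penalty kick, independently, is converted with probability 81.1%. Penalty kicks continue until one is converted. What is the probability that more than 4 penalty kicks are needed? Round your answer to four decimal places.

0.0013

Y = number of penalty kicks to the first success; geometric, p = 0.811.
P(Y > 4) = P(first 4 all fail) = (1−p)^4 = 0.001276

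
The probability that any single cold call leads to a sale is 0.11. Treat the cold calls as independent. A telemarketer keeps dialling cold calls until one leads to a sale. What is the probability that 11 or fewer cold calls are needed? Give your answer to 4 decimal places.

Y = number of cold calls to the first success; geometric, p = 0.11.
P(Y ≤ 11) = 1 − (1−p)^11 = 1 − 0.277517 = 0.722483

0.7225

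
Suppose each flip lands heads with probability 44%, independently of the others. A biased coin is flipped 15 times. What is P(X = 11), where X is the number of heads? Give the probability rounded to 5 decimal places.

0.01606

X ~ Binomial(n=15, p=0.44).
P(X=11) = C(15,11) · p^11 · (1−p)^4
= 1365 · 0.00011967 · 0.098345 = 0.0160644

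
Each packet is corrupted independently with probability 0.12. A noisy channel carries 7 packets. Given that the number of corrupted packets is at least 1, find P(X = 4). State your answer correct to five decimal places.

X ~ Binomial(7, 0.12). Want P(X=4 | X≥1) = P(X=4) / P(X≥1).
P(X=4) = C(7,4)·0.12^4·0.88^3 = 0.0049459
P(X≥1) = 1 − 0.4086756 = 0.5913244
Ratio = 0.0049459 / 0.5913244 = 0.0083640

0.00836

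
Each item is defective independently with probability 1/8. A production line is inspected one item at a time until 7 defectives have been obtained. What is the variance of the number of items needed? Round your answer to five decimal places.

392.00000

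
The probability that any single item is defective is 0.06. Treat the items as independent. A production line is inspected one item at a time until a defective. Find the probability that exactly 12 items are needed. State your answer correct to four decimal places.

Geometric (trials to first success), p = 0.06.
P(Y = 12) = (1−p)^11 · p = 0.5063 · 0.06 = 0.030378

0.0304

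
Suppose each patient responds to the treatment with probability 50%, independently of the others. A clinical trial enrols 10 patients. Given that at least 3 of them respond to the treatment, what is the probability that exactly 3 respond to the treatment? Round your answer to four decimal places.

X ~ Binomial(10, 0.50). Want P(X=3 | X≥3) = P(X=3) / P(X≥3).
P(X=3) = C(10,3)·0.50^3·0.50^7 = 0.117188
P(X≥3) = 1 − 0.000977 − 0.009766 − 0.043945 = 0.945312
Ratio = 0.117188 / 0.945312 = 0.123967

0.1240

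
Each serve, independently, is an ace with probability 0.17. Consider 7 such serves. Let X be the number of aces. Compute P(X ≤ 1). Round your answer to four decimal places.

X ~ Binomial(7, 0.17); P(X ≤ 1) = Σ C(7,k) p^k (1−p)^(7−k) over k:
  k=0: C(7,0)·0.17^0·0.83^7 = 0.271361
  k=1: C(7,1)·0.17^1·0.83^6 = 0.389059
Total = 0.660420

0.6604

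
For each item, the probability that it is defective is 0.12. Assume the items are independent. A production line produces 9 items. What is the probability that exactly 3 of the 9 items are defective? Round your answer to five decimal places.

X ~ Binomial(n=9, p=0.12).
P(X=3) = C(9,3) · p^3 · (1−p)^6
= 84 · 0.001728 · 0.4644 = 0.0674092

0.06741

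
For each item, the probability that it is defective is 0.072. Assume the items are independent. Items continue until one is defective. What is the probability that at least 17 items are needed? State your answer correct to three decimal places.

0.303

Y = number of items to the first success; geometric, p = 0.072.
P(Y > 16) = P(first 16 all fail) = (1−p)^16 = 0.30253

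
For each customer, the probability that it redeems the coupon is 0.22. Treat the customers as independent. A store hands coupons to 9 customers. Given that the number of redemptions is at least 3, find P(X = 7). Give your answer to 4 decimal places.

X ~ Binomial(9, 0.22). Want P(X=7 | X≥3) = P(X=7) / P(X≥3).
P(X=7) = C(9,7)·0.22^7·0.78^2 = 0.000546
P(X≥3) = 1 − 0.106869 − 0.271283 − 0.306062 = 0.315786
Ratio = 0.000546 / 0.315786 = 0.001730

0.0017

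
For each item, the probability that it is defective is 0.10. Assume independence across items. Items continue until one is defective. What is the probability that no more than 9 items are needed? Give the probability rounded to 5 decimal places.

0.61258

Y = number of items to the first success; geometric, p = 0.10.
P(Y ≤ 9) = 1 − (1−p)^9 = 1 − 0.3874205 = 0.6125795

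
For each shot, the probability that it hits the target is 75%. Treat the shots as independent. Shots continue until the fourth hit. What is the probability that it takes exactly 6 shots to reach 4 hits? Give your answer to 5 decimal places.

0.19775

Y = trial on which the fourth success occurs; negative binomial, r=4, p=0.75.
P(Y=6) = C(5,3) · p^4 · (1−p)^2
= 10 · 0.31641 · 0.0625 = 0.1977539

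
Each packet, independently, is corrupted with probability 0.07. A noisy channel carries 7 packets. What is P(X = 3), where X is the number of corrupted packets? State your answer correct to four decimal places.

0.0090

X ~ Binomial(n=7, p=0.07).
P(X=3) = C(7,3) · p^3 · (1−p)^4
= 35 · 0.000343 · 0.74805 = 0.008980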